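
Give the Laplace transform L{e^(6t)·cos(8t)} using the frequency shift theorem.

Frequency shift: L{e^(at)f(t)} = F(s-a). L{e^(6t)·cos(8t)} = (s-6)/((s-6)² + 64)

Final answer: (s-6)/((s-6)² + 64)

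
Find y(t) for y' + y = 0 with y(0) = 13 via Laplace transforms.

L{y'} + L{y} = 0. sY - 13 + Y = 0. Y(s+1) = 13. Y = 13/(s+1)

Final answer: y(t) = 13e^(-t)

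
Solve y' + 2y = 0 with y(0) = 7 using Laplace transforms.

L{y'} + 2L{y} = 0. sY - 7 + 2Y = 0. Y(s+2) = 7. Y = 7/(s+2)

Final answer: y(t) = 7e^(-2t)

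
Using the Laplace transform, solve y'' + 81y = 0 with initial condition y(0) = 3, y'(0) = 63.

L{y''} + 81L{y} = 0. s²Y - 3s - 63 + 81Y = 0. Y(s² + 81) = 3s + 63. Y = (3s + 63)/(s² + 81). Inverting: y(t) = 3cos(9t) + 7sin(9t)

Final answer: y(t) = 3cos(9t) + 7sin(9t)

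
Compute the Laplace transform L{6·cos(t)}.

L{cos(ωt)} = s/(s² + ω²), so L{cos(t)} = s/(s² + 1). Then L{6·cos(t)} = 6·s/(s² + 1) = 6s/(s² + 1)

Final answer: 6s/(s² + 1)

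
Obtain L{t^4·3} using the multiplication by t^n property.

L{3} = 3/s. d^1/ds^1[1/s] = -1/s². d^2/ds^2[1/s] = 2/s^3. d^3/ds^3[1/s] = -6/s^4. d^4/ds^4[1/s] = 24/s^5. So L{t^4} = (-1)^{4}·24/s^5 = 24/s^5. Then L{t^4·3} = 3·24/s^5 = 72/s^5

Final answer: 72/s^5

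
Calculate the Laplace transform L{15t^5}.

L{15t^5} = 15 · L{t^5} = 15 · 120/s^6 = 1800/s^6

Final answer: 1800/s^6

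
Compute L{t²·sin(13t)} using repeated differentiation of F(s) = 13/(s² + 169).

F(s) = 13/(s² + 169). F'(s) = -26s/(s² + 169)². F''(s) = -26(169 - 3s²)/(s² + 169)³ = (78s² - 4394)/(s² + 169)³. So L{t²·sin(13t)} = (-1)² F''(s) = (78s² - 4394)/(s² + 169)³

Final answer: (78s² - 4394)/(s² + 169)³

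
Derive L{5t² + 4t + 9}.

L{5t² + 4t + 9} = 5·2/s³ + 4/s² + 9/s = 10/s³ + 4/s² + 9/s

Final answer: 10/s³ + 4/s² + 9/s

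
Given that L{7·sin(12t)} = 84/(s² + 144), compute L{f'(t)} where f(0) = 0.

L{f'(t)} = s·F(s) - f(0) = s·84/(s² + 144) - 0 = 84s/(s² + 144)

Final answer: 84s/(s² + 144)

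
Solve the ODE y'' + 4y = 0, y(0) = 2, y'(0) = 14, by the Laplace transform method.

L{y''} + 4L{y} = 0. s²Y - 2s - 14 + 4Y = 0. Y(s² + 4) = 2s + 14. Y = (2s + 14)/(s² + 4). Inverting: y(t) = 2cos(2t) + 7sin(2t)

Final answer: y(t) = 2cos(2t) + 7sin(2t)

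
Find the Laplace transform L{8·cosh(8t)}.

L{cosh(ωt)} = s/(s² - ω²), so L{cosh(8t)} = s/(s² - 64). Then L{8·cosh(8t)} = 8·s/(s² - 64) = 8s/(s² - 64)

Final answer: 8s/(s² - 64)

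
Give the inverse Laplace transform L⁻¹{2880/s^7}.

L⁻¹{n!/s^(n+1)} = t^n with n=6. So L⁻¹{720/s^7} = t^6, and L⁻¹{2880/s^7} = (2880/720)·t^6 = 4·t^6

Final answer: 4·t^6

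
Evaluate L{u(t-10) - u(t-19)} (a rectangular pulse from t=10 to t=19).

L{u(t-a)} = e^(-as)/s. L{u(t-10) - u(t-19)} = (e^(-10s) - e^(-19s))/s

Final answer: (e^(-10s) - e^(-19s))/s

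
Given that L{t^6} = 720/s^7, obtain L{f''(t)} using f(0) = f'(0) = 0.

L{f''(t)} = s²F(s) - sf(0) - f'(0) = s²·720/s^7 - 0 - 0 = 720/s^5

Final answer: 720/s^5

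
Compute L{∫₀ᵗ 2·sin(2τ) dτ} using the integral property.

L{∫₀ᵗ f(τ)dτ} = F(s)/s with F(s) = 4/(s² + 4), so the result is (4/(s² + 4))/s = 4/(s(s² + 4))

Final answer: 4/(s(s² + 4))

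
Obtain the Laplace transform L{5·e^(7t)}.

L{e^(at)} = 1/(s-a), so L{e^(7t)} = 1/(s-7). Then L{5·e^(7t)} = 5/(s-7)

Final answer: 5/(s-7)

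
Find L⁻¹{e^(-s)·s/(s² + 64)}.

L⁻¹{s/(s² + 64)} = cos(8t). By the time shift theorem, L⁻¹{e^(-as)F(s)} = u(t-a)f(t-a) with a=1, so L⁻¹{e^(-s)·s/(s² + 64)} = u(t-1)·cos(8(t-1))

Final answer: u(t-1)·cos(8(t-1))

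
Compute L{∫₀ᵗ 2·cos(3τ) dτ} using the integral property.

L{∫₀ᵗ f(τ)dτ} = F(s)/s with F(s) = 2s/(s² + 9), so the result is (2s/(s² + 9))/s = 2/(s² + 9)

Final answer: 2/(s² + 9)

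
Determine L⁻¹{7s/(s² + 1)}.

This is the form c·s/(s² + a²) with a = 1, c = 7. L⁻¹ = 7·cos(t)

Final answer: 7·cos(t)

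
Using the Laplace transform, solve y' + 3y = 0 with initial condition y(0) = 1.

L{y'} + 3L{y} = 0. sY - 1 + 3Y = 0. Y(s+3) = 1. Y = 1/(s+3)

Final answer: y(t) = e^(-3t)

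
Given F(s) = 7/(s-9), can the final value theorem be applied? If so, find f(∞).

sF(s) = 7s/(s-9) has a pole at s = 9 in the right half-plane. Theorem does NOT apply (unstable system; f(t) = 7·e^(9t) grows without bound).

Final answer: Not applicable (unstable)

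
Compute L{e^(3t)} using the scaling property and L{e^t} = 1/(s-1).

Using L{f(at)} = (1/a)F(s/a) with a=3 and f(t) = e^t: L{e^(3t)} = (1/3) · 1/((s/3)-1) = (1/3) · 3/(s-3) = 1/(s-3)

Final answer: 1/(s-3)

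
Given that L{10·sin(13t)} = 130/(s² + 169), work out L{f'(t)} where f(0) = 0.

L{f'(t)} = s·F(s) - f(0) = s·130/(s² + 169) - 0 = 130s/(s² + 169)

Final answer: 130s/(s² + 169)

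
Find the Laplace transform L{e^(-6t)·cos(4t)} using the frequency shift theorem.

Frequency shift: L{e^(at)f(t)} = F(s-a). L{e^(-6t)·cos(4t)} = (s+6)/((s+6)² + 16)

Final answer: (s+6)/((s+6)² + 16)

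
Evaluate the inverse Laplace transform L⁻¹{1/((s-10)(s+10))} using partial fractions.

Decompose: A/(s-10) + B/(s+10). A = 1/20, B = -1/20. f(t) = (e^(10t) - e^(-10t))/20

Final answer: (e^(10t) - e^(-10t))/20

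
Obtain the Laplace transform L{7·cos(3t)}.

L{cos(ωt)} = s/(s² + ω²), so L{cos(3t)} = s/(s² + 9). Then L{7·cos(3t)} = 7·s/(s² + 9) = 7s/(s² + 9)

Final answer: 7s/(s² + 9)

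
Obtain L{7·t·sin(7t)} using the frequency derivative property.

L{sin(7t)} = 7/(s² + 49). By L{t·f(t)} = -F'(s): -d/ds[7/(s² + 49)] = -(7)·(-2s)/(s² + 49)² = 14s/(s² + 49)². Then L{7·t·sin(7t)} = 7·14s/(s² + 49)² = 98s/(s² + 49)²

Final answer: 98s/(s² + 49)²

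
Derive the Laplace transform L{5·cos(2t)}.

L{cos(ωt)} = s/(s² + ω²), so L{cos(2t)} = s/(s² + 4). Then L{5·cos(2t)} = 5·s/(s² + 4) = 5s/(s² + 4)

Final answer: 5s/(s² + 4)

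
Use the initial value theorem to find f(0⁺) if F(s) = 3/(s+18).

f(0⁺) = lim_{s→∞} s·3/(s+18) = lim_{s→∞} 3s/(s+18) = 3

Final answer: 3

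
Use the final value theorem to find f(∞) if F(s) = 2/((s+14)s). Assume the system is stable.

f(∞) = lim_{s→0} sF(s) = lim_{s→0} 2/(s+14) = 1/7

Final answer: 1/7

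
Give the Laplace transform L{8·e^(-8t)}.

L{e^(at)} = 1/(s-a), so L{e^(-8t)} = 1/(s+8). Then L{8·e^(-8t)} = 8/(s+8)

Final answer: 8/(s+8)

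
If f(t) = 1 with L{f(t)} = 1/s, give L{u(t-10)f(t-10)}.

Time shift theorem: L{u(t-a)f(t-a)} = e^(-as)F(s). Here a=10, F(s) = 1/s, so L{u(t-10)f(t-10)} = e^(-10s)·1/s

Final answer: e^(-10s)·1/s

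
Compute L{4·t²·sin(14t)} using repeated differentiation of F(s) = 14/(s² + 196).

F(s) = 14/(s² + 196). F'(s) = -28s/(s² + 196)². F''(s) = -28(196 - 3s²)/(s² + 196)³ = (84s² - 5488)/(s² + 196)³. So L{t²·sin(14t)} = (-1)² F''(s) = (84s² - 5488)/(s² + 196)³. Then L{4·t²·sin(14t)} = 4·(84s² - 5488)/(s² + 196)³ = (336s² - 21952)/(s² + 196)³

Final answer: (336s² - 21952)/(s² + 196)³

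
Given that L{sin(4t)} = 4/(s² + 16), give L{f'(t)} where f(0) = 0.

L{f'(t)} = s·F(s) - f(0) = s·4/(s² + 16) - 0 = 4s/(s² + 16)

Final answer: 4s/(s² + 16)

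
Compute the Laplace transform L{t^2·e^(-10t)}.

L{t^n·e^(at)} = n!/(s-a)^(n+1), so L{t^2·e^(-10t)} = 2/(s+10)^3

Final answer: 2/(s+10)^3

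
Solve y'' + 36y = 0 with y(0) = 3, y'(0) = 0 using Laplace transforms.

L{y''} + 36L{y} = 0. s²Y - 3s - 0 + 36Y = 0. Y(s² + 36) = 3s. Y = (3s)/(s² + 36). Inverting: y(t) = 3cos(6t)

Final answer: y(t) = 3cos(6t)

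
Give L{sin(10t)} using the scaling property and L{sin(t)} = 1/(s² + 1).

Using L{f(at)} = (1/a)F(s/a) with a=10: L{sin(10t)} = (1/10) · 1/((s/10)² + 1) = (1/10) · 1·100/(s² + 100) = 10/(s² + 100)

Final answer: 10/(s² + 100)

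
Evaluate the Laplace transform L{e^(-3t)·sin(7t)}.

L{e^(at)·sin(ωt)} = ω/((s-a)² + ω²), so L{e^(-3t)·sin(7t)} = 7/((s+3)² + 49)

Final answer: 7/((s+3)² + 49)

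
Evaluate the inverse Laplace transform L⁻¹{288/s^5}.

L⁻¹{n!/s^(n+1)} = t^n with n=4. So L⁻¹{24/s^5} = t^4, and L⁻¹{288/s^5} = (288/24)·t^4 = 12·t^4

Final answer: 12·t^4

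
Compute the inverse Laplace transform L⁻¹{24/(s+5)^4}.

L⁻¹{n!/(s-a)^(n+1)} = t^n·e^(at) with n=3, a=-5. So L⁻¹{6/(s+5)^4} = t^3·e^(-5t), and L⁻¹{24/(s+5)^4} = (24/6)·t^3·e^(-5t) = 4·t^3·e^(-5t)

Final answer: 4·t^3·e^(-5t)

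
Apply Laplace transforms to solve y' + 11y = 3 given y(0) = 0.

sY + 11Y = 3/s. Y = 3/(s(s+11)). Partial fractions: Y = 3/11/s - 3/11/(s+11)

Final answer: y(t) = 3/11(1 - e^(-11t))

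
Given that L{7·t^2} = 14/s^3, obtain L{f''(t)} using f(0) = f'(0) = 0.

L{f''(t)} = s²F(s) - sf(0) - f'(0) = s²·14/s^3 - 0 - 0 = 14/s

Final answer: 14/s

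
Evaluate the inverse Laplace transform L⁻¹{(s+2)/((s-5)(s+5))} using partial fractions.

Using partial fractions, f(t) = (7e^(5t) + 3e^(-5t))/10

Final answer: (7e^(5t) + 3e^(-5t))/10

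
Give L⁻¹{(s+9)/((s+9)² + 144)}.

Using frequency shift: L⁻¹{(s-a)/((s-a)² + b²)} = e^(at)cos(bt). Here a=-9, b=12

Final answer: e^(-9t)·cos(12t)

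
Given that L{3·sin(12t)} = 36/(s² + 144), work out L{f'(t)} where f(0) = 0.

L{f'(t)} = s·F(s) - f(0) = s·36/(s² + 144) - 0 = 36s/(s² + 144)

Final answer: 36s/(s² + 144)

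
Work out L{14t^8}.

L{t^n} = n!/s^(n+1). So L{14t^8} = 14·8!/s^9 = 564480/s^9

Final answer: 564480/s^9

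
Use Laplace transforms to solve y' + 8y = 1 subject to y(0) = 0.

sY + 8Y = 1/s. Y = 1/(s(s+8)). Partial fractions: Y = 1/8/s - 1/8/(s+8)

Final answer: y(t) = 1/8(1 - e^(-8t))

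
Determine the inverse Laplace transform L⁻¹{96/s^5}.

L⁻¹{n!/s^(n+1)} = t^n with n=4. So L⁻¹{24/s^5} = t^4, and L⁻¹{96/s^5} = (96/24)·t^4 = 4·t^4

Final answer: 4·t^4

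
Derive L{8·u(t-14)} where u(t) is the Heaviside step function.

L{u(t-a)} = e^(-as)/s. Here a=14, so L{u(t-14)} = e^(-14s)/s, and L{8·u(t-14)} = 8·e^(-14s)/s

Final answer: 8·e^(-14s)/s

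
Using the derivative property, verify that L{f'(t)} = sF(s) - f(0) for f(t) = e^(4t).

f'(t) = 4e^(4t). Direct: L{f'(t)} = 4/(s-4). Property: s·1/(s-4) - 1 = (s - (s-4))/(s-4) = 4/(s-4). ✓

Final answer: 4/(s-4)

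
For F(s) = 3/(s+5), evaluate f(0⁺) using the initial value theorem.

f(0⁺) = lim_{s→∞} s·3/(s+5) = lim_{s→∞} 3s/(s+5) = 3

Final answer: 3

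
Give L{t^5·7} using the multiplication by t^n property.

L{7} = 7/s. d^1/ds^1[1/s] = -1/s². d^2/ds^2[1/s] = 2/s^3. d^3/ds^3[1/s] = -6/s^4. d^4/ds^4[1/s] = 24/s^5. d^5/ds^5[1/s] = -120/s^6. So L{t^5} = (-1)^{5}·-120/s^6 = 120/s^6. Then L{t^5·7} = 7·120/s^6 = 840/s^6

Final answer: 840/s^6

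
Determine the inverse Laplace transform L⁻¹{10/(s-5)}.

L⁻¹{1/(s-a)} = e^(at), so L⁻¹{1/(s-5)} = e^(5t), and L⁻¹{10/(s-5)} = 10·e^(5t)

Final answer: 10·e^(5t)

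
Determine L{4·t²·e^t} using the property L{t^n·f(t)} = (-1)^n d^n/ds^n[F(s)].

L{e^t} = 1/(s-1). d/ds[1/(s-1)] = -1/(s-1)². d²/ds²[1/(s-1)] = 2/(s-1)³. So L{t²·e^t} = (-1)² · 2/(s-1)³ = 2/(s-1)³. Then L{4·t²·e^t} = 4·2/(s-1)³ = 8/(s-1)³

Final answer: 8/(s-1)³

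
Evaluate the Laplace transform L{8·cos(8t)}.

L{cos(ωt)} = s/(s² + ω²), so L{cos(8t)} = s/(s² + 64). Then L{8·cos(8t)} = 8·s/(s² + 64) = 8s/(s² + 64)

Final answer: 8s/(s² + 64)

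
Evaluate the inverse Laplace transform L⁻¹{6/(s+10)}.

L⁻¹{1/(s-a)} = e^(at), so L⁻¹{1/(s+10)} = e^(-10t), and L⁻¹{6/(s+10)} = 6·e^(-10t)

Final answer: 6·e^(-10t)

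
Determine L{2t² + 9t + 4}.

L{2t² + 9t + 4} = 2·2/s³ + 9/s² + 4/s = 4/s³ + 9/s² + 4/s

Final answer: 4/s³ + 9/s² + 4/s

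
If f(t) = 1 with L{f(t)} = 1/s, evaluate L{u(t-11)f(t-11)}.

Time shift theorem: L{u(t-a)f(t-a)} = e^(-as)F(s). Here a=11, F(s) = 1/s, so L{u(t-11)f(t-11)} = e^(-11s)·1/s

Final answer: e^(-11s)·1/s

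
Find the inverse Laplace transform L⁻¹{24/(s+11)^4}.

L⁻¹{n!/(s-a)^(n+1)} = t^n·e^(at) with n=3, a=-11. So L⁻¹{6/(s+11)^4} = t^3·e^(-11t), and L⁻¹{24/(s+11)^4} = (24/6)·t^3·e^(-11t) = 4·t^3·e^(-11t)

Final answer: 4·t^3·e^(-11t)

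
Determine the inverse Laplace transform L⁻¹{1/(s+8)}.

L⁻¹{1/(s-a)} = e^(at), so L⁻¹{1/(s+8)} = e^(-8t)

Final answer: e^(-8t)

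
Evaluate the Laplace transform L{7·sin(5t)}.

L{sin(ωt)} = ω/(s² + ω²), so L{sin(5t)} = 5/(s² + 25). Then L{7·sin(5t)} = 7·5/(s² + 25) = 35/(s² + 25)

Final answer: 35/(s² + 25)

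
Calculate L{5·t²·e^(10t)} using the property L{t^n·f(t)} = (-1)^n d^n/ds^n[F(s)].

L{e^(10t)} = 1/(s-10). d/ds[1/(s-10)] = -1/(s-10)². d²/ds²[1/(s-10)] = 2/(s-10)³. So L{t²·e^(10t)} = (-1)² · 2/(s-10)³ = 2/(s-10)³. Then L{5·t²·e^(10t)} = 5·2/(s-10)³ = 10/(s-10)³

Final answer: 10/(s-10)³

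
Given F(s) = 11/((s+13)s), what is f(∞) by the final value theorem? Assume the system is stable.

f(∞) = lim_{s→0} sF(s) = lim_{s→0} 11/(s+13) = 11/13

Final answer: 11/13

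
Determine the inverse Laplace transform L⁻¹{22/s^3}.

L⁻¹{n!/s^(n+1)} = t^n with n=2. So L⁻¹{2/s^3} = t^2, and L⁻¹{22/s^3} = (22/2)·t^2 = 11·t^2

Final answer: 11·t^2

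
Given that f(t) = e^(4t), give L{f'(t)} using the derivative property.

f(0) = 1, F(s) = 1/(s-4). L{f'(t)} = s·F(s) - f(0) = s/(s-4) - 1 = (s - (s-4))/(s-4) = 4/(s-4)

Final answer: 4/(s-4)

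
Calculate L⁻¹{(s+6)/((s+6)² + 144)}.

Using frequency shift: L⁻¹{(s-a)/((s-a)² + b²)} = e^(at)cos(bt). Here a=-6, b=12

Final answer: e^(-6t)·cos(12t)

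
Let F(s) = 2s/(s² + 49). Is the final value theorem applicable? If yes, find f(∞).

The final value theorem requires all poles of sF(s) in the left half-plane. sF(s) = 2s²/(s² + 49) has poles at s = ±7i (imaginary axis). Theorem does NOT apply (oscillatory system).

Final answer: Not applicable (oscillatory)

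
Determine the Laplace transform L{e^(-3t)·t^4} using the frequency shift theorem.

L{e^(at)·t^n} = n!/(s-a)^(n+1), so L{e^(-3t)·t^4} = 24/(s+3)^5

Final answer: 24/(s+3)^5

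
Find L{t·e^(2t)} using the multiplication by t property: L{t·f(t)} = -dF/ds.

Using L{t^n·e^(at)} = n!/(s-a)^(n+1), L{t·e^(2t)} = 1/(s-2)^2

Final answer: 1/(s-2)^2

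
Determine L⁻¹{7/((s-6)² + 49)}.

Form: b/((s-a)² + b²) → e^(at)sin(bt). With a=6, b=7

Final answer: e^(6t)·sin(7t)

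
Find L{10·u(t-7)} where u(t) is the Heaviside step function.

L{u(t-a)} = e^(-as)/s. Here a=7, so L{u(t-7)} = e^(-7s)/s, and L{10·u(t-7)} = 10·e^(-7s)/s

Final answer: 10·e^(-7s)/s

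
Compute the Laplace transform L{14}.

L{14} = 14 · L{1} = 14/s

Final answer: 14/s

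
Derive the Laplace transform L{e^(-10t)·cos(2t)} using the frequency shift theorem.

Frequency shift: L{e^(at)f(t)} = F(s-a). L{e^(-10t)·cos(2t)} = (s+10)/((s+10)² + 4)

Final answer: (s+10)/((s+10)² + 4)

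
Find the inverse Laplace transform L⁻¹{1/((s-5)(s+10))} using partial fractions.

Decompose: A/(s-5) + B/(s+10). A = 1/15, B = -1/15. f(t) = (e^(5t) - e^(-10t))/15

Final answer: (e^(5t) - e^(-10t))/15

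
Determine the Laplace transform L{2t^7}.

L{2t^7} = 2 · L{t^7} = 2 · 5040/s^8 = 10080/s^8

Final answer: 10080/s^8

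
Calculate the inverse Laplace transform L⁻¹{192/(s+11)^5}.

L⁻¹{n!/(s-a)^(n+1)} = t^n·e^(at) with n=4, a=-11. So L⁻¹{24/(s+11)^5} = t^4·e^(-11t), and L⁻¹{192/(s+11)^5} = (192/24)·t^4·e^(-11t) = 8·t^4·e^(-11t)

Final answer: 8·t^4·e^(-11t)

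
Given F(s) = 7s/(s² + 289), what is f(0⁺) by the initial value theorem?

f(0⁺) = lim_{s→∞} s·7s/(s² + 289) = lim_{s→∞} 7s²/(s² + 289) = 7

Final answer: 7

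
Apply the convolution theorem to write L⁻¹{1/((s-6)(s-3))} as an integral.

1/((s-6)(s-3)) = (1/(s-6))·(1/(s-3)) = L{e^(6t)}·L{e^(3t)}. So f(t) = e^(6t)*e^(3t) = ∫₀ᵗ e^(6τ)·e^(3(t-τ)) dτ

Final answer: ∫₀ᵗ e^(6τ)·e^(3(t-τ)) dτ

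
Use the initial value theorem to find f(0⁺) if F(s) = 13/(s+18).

f(0⁺) = lim_{s→∞} s·13/(s+18) = lim_{s→∞} 13s/(s+18) = 13

Final answer: 13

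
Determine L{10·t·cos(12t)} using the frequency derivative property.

L{cos(12t)} = s/(s² + 144). Derivative: d/ds[s/(s² + 144)] = [(s² + 144) - s·2s]/(s² + 144)² = (144 - s²)/(s² + 144)². So L{t·cos(12t)} = -F'(s) = (s² - 144)/(s² + 144)². Then L{10·t·cos(12t)} = 10·(s² - 144)/(s² + 144)²

Final answer: 10·(s² - 144)/(s² + 144)²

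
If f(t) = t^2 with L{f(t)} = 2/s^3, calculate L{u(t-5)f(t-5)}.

Time shift theorem: L{u(t-a)f(t-a)} = e^(-as)F(s). Here a=5, F(s) = 2/s^3, so L{u(t-5)f(t-5)} = e^(-5s)·2/s^3

Final answer: e^(-5s)·2/s^3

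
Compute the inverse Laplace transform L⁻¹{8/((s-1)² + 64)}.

Using frequency shift, L⁻¹{8/((s-1)² + 64)} = e^t·sin(8t)

Final answer: e^t·sin(8t)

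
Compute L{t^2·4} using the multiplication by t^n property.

L{4} = 4/s. d^1/ds^1[1/s] = -1/s². d^2/ds^2[1/s] = 2/s^3. So L{t^2} = (-1)^{2}·2/s^3 = 2/s^3. Then L{t^2·4} = 4·2/s^3 = 8/s^3

Final answer: 8/s^3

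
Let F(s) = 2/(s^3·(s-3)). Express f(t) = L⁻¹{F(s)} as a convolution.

2/(s^3·(s-3)) = (2/s^3)·(1/(s-3)) = L{t^2}·L{e^(3t)}. So f(t) = t^2*e^(3t) = ∫₀ᵗ τ^2·e^(3(t-τ)) dτ

Final answer: ∫₀ᵗ τ^2·e^(3(t-τ)) dτ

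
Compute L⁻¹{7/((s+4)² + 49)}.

Form: b/((s-a)² + b²) → e^(at)sin(bt). With a=-4, b=7

Final answer: e^(-4t)·sin(7t)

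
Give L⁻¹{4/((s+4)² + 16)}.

Form: b/((s-a)² + b²) → e^(at)sin(bt). With a=-4, b=4

Final answer: e^(-4t)·sin(4t)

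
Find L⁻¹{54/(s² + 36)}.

This is the form c·a/(s² + a²) with a = 6, c = 9. L⁻¹ = 9·sin(6t)

Final answer: 9·sin(6t)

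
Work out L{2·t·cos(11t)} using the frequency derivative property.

L{cos(11t)} = s/(s² + 121). Derivative: d/ds[s/(s² + 121)] = [(s² + 121) - s·2s]/(s² + 121)² = (121 - s²)/(s² + 121)². So L{t·cos(11t)} = -F'(s) = (s² - 121)/(s² + 121)². Then L{2·t·cos(11t)} = 2·(s² - 121)/(s² + 121)²

Final answer: 2·(s² - 121)/(s² + 121)²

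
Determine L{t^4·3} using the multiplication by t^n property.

L{3} = 3/s. d^1/ds^1[1/s] = -1/s². d^2/ds^2[1/s] = 2/s^3. d^3/ds^3[1/s] = -6/s^4. d^4/ds^4[1/s] = 24/s^5. So L{t^4} = (-1)^{4}·24/s^5 = 24/s^5. Then L{t^4·3} = 3·24/s^5 = 72/s^5

Final answer: 72/s^5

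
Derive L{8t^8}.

L{t^n} = n!/s^(n+1). So L{8t^8} = 8·8!/s^9 = 322560/s^9

Final answer: 322560/s^9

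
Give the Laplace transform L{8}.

L{8} = 8 · L{1} = 8/s

Final answer: 8/s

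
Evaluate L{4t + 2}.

L{4t + 2} = 4·L{t} + 2·L{1} = 4/s² + 2/s

Final answer: 4/s² + 2/s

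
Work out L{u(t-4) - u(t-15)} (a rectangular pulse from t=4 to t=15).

L{u(t-a)} = e^(-as)/s. L{u(t-4) - u(t-15)} = (e^(-4s) - e^(-15s))/s

Final answer: (e^(-4s) - e^(-15s))/s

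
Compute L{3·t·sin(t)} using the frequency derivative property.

L{sin(t)} = 1/(s² + 1). By L{t·f(t)} = -F'(s): -d/ds[1/(s² + 1)] = -(1)·(-2s)/(s² + 1)² = 2s/(s² + 1)². Then L{3·t·sin(t)} = 3·2s/(s² + 1)² = 6s/(s² + 1)²

Final answer: 6s/(s² + 1)²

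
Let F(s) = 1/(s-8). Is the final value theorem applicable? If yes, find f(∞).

sF(s) = s/(s-8) has a pole at s = 8 in the right half-plane. Theorem does NOT apply (unstable system; f(t) = e^(8t) grows without bound).

Final answer: Not applicable (unstable)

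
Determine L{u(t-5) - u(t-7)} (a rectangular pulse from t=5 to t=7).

L{u(t-a)} = e^(-as)/s. L{u(t-5) - u(t-7)} = (e^(-5s) - e^(-7s))/s

Final answer: (e^(-5s) - e^(-7s))/s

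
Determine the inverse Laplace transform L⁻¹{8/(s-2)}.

L⁻¹{1/(s-a)} = e^(at), so L⁻¹{1/(s-2)} = e^(2t), and L⁻¹{8/(s-2)} = 8·e^(2t)

Final answer: 8·e^(2t)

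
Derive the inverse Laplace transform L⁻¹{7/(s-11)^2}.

L⁻¹{n!/(s-a)^(n+1)} = t^n·e^(at) with n=1, a=11. So L⁻¹{1/(s-11)^2} = t·e^(11t), and L⁻¹{7/(s-11)^2} = (7/1)·t·e^(11t) = 7·t·e^(11t)

Final answer: 7·t·e^(11t)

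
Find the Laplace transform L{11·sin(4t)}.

L{sin(ωt)} = ω/(s² + ω²), so L{sin(4t)} = 4/(s² + 16). Then L{11·sin(4t)} = 11·4/(s² + 16) = 44/(s² + 16)

Final answer: 44/(s² + 16)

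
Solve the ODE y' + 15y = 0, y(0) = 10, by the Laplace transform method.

L{y'} + 15L{y} = 0. sY - 10 + 15Y = 0. Y(s+15) = 10. Y = 10/(s+15)

Final answer: y(t) = 10e^(-15t)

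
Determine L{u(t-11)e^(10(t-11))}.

u(t-a)f(t-a) with f(t)=e^(10t). L{e^(10t)} = 1/(s-10). By time shift: e^(-11s)/(s-10)

Final answer: e^(-11s)/(s-10)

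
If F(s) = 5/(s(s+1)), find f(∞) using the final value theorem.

f(∞) = lim_{s→0} s·5/(s(s+1)) = lim_{s→0} 5/(s+1) = 5/1 = 5

Final answer: 5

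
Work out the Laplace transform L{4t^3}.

L{4t^3} = 4 · L{t^3} = 4 · 6/s^4 = 24/s^4

Final answer: 24/s^4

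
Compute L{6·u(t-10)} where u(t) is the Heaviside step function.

L{u(t-a)} = e^(-as)/s. Here a=10, so L{u(t-10)} = e^(-10s)/s, and L{6·u(t-10)} = 6·e^(-10s)/s

Final answer: 6·e^(-10s)/s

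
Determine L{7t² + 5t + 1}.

L{7t² + 5t + 1} = 7·2/s³ + 5/s² + 1/s = 14/s³ + 5/s² + 1/s

Final answer: 14/s³ + 5/s² + 1/s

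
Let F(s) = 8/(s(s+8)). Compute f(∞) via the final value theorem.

f(∞) = lim_{s→0} s·8/(s(s+8)) = lim_{s→0} 8/(s+8) = 8/8 = 1

Final answer: 1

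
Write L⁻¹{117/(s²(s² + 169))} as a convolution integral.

117/(s²(s² + 169)) = (1/s²)·(117/(s² + 169)) = L{t}·L{9·sin(13t)}. So f(t) = t*(9·sin(13t)) = ∫₀ᵗ 9τ·sin(13(t-τ)) dτ

Final answer: ∫₀ᵗ 9τ·sin(13(t-τ)) dτ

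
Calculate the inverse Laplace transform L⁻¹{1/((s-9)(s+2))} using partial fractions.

Decompose: A/(s-9) + B/(s+2). A = 1/11, B = -1/11. f(t) = (e^(9t) - e^(-2t))/11

Final answer: (e^(9t) - e^(-2t))/11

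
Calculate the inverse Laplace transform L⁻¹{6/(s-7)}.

L⁻¹{1/(s-a)} = e^(at), so L⁻¹{1/(s-7)} = e^(7t), and L⁻¹{6/(s-7)} = 6·e^(7t)

Final answer: 6·e^(7t)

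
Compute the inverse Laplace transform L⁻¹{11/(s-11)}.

L⁻¹{1/(s-a)} = e^(at), so L⁻¹{1/(s-11)} = e^(11t), and L⁻¹{11/(s-11)} = 11·e^(11t)

Final answer: 11·e^(11t)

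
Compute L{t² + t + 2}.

L{t² + t + 2} = 2/s³ + 1/s² + 2/s = 2/s³ + 1/s² + 2/s

Final answer: 2/s³ + 1/s² + 2/s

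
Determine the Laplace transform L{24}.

L{24} = 24 · L{1} = 24/s

Final answer: 24/s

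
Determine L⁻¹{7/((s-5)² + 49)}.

Form: b/((s-a)² + b²) → e^(at)sin(bt). With a=5, b=7

Final answer: e^(5t)·sin(7t)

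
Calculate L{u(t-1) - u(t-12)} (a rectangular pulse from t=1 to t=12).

L{u(t-a)} = e^(-as)/s. L{u(t-1) - u(t-12)} = (e^(-s) - e^(-12s))/s

Final answer: (e^(-s) - e^(-12s))/s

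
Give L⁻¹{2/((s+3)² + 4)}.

Form: b/((s-a)² + b²) → e^(at)sin(bt). With a=-3, b=2

Final answer: e^(-3t)·sin(2t)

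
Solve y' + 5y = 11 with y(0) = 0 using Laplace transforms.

sY + 5Y = 11/s. Y = 11/(s(s+5)). Partial fractions: Y = 11/5/s - 11/5/(s+5)

Final answer: y(t) = 11/5(1 - e^(-5t))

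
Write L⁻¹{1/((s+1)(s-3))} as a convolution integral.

1/((s+1)(s-3)) = (1/(s+1))·(1/(s-3)) = L{e^(-t)}·L{e^(3t)}. So f(t) = e^(-t)*e^(3t) = ∫₀ᵗ e^(-τ)·e^(3(t-τ)) dτ

Final answer: ∫₀ᵗ e^(-τ)·e^(3(t-τ)) dτ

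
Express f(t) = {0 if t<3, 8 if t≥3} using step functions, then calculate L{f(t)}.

f(t) = 8·u(t-3). L{u(t-3)} = e^(-3s)/s, so L{f(t)} = 8·e^(-3s)/s

Final answer: 8·e^(-3s)/s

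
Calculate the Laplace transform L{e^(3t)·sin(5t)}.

L{e^(at)·sin(ωt)} = ω/((s-a)² + ω²), so L{e^(3t)·sin(5t)} = 5/((s-3)² + 25)

Final answer: 5/((s-3)² + 25)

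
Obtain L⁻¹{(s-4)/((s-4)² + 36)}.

Using frequency shift: L⁻¹{(s-a)/((s-a)² + b²)} = e^(at)cos(bt). Here a=4, b=6

Final answer: e^(4t)·cos(6t)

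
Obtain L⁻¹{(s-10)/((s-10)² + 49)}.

Using frequency shift: L⁻¹{(s-a)/((s-a)² + b²)} = e^(at)cos(bt). Here a=10, b=7

Final answer: e^(10t)·cos(7t)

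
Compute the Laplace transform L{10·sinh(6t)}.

L{sinh(ωt)} = ω/(s² - ω²), so L{sinh(6t)} = 6/(s² - 36). Then L{10·sinh(6t)} = 10·6/(s² - 36) = 60/(s² - 36)

Final answer: 60/(s² - 36)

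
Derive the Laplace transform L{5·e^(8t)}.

L{e^(at)} = 1/(s-a), so L{e^(8t)} = 1/(s-8). Then L{5·e^(8t)} = 5/(s-8)

Final answer: 5/(s-8)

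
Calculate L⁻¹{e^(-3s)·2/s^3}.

L⁻¹{2/s^3} = t^2. By the time shift theorem, L⁻¹{e^(-as)F(s)} = u(t-a)f(t-a) with a=3, so L⁻¹{e^(-3s)·2/s^3} = u(t-3)·(t-3)^2

Final answer: u(t-3)·(t-3)^2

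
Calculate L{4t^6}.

L{t^n} = n!/s^(n+1). So L{4t^6} = 4·6!/s^7 = 2880/s^7

Final answer: 2880/s^7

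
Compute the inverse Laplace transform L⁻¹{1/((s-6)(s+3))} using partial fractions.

Decompose: A/(s-6) + B/(s+3). A = 1/9, B = -1/9. f(t) = (e^(6t) - e^(-3t))/9

Final answer: (e^(6t) - e^(-3t))/9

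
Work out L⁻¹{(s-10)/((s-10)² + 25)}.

Using frequency shift: L⁻¹{(s-a)/((s-a)² + b²)} = e^(at)cos(bt). Here a=10, b=5

Final answer: e^(10t)·cos(5t)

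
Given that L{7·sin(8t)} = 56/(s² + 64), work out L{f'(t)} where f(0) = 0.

L{f'(t)} = s·F(s) - f(0) = s·56/(s² + 64) - 0 = 56s/(s² + 64)

Final answer: 56s/(s² + 64)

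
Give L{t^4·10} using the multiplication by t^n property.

L{10} = 10/s. d^1/ds^1[1/s] = -1/s². d^2/ds^2[1/s] = 2/s^3. d^3/ds^3[1/s] = -6/s^4. d^4/ds^4[1/s] = 24/s^5. So L{t^4} = (-1)^{4}·24/s^5 = 24/s^5. Then L{t^4·10} = 10·24/s^5 = 240/s^5

Final answer: 240/s^5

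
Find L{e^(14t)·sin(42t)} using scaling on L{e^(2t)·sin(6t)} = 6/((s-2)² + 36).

Scaling with a=7: L{e^(14t)·sin(42t)} = (1/7) · 6/((s/7-2)² + 36). Simplifying: 42/((s-14)² + 1764)

Final answer: 42/((s-14)² + 1764)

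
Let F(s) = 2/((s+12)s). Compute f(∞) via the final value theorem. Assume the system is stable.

f(∞) = lim_{s→0} sF(s) = lim_{s→0} 2/(s+12) = 1/6

Final answer: 1/6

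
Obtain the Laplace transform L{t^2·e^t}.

L{t^n·e^(at)} = n!/(s-a)^(n+1), so L{t^2·e^t} = 2/(s-1)^3

Final answer: 2/(s-1)^3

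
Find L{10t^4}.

L{t^n} = n!/s^(n+1). So L{10t^4} = 10·4!/s^5 = 240/s^5

Final answer: 240/s^5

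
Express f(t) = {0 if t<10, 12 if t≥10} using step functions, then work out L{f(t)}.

f(t) = 12·u(t-10). L{u(t-10)} = e^(-10s)/s, so L{f(t)} = 12·e^(-10s)/s

Final answer: 12·e^(-10s)/s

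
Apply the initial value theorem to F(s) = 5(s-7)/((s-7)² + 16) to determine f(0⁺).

f(0⁺) = lim_{s→∞} sF(s) = lim_{s→∞} 5s(s-7)/((s-7)² + 16) = 5

Final answer: 5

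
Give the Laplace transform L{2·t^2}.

L{t^n} = n!/s^(n+1), so L{t^2} = 2/s^3. Then L{2·t^2} = 2·2/s^3 = 4/s^3

Final answer: 4/s^3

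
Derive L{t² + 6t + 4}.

L{t² + 6t + 4} = 2/s³ + 6/s² + 4/s = 2/s³ + 6/s² + 4/s

Final answer: 2/s³ + 6/s² + 4/s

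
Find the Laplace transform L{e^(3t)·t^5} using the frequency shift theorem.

L{e^(at)·t^n} = n!/(s-a)^(n+1), so L{e^(3t)·t^5} = 120/(s-3)^6

Final answer: 120/(s-3)^6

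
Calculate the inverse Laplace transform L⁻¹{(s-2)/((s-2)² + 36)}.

Using frequency shift, L⁻¹{(s-2)/((s-2)² + 36)} = e^(2t)·cos(6t)

Final answer: e^(2t)·cos(6t)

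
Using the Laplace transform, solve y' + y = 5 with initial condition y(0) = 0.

sY + Y = 5/s. Y = 5/(s(s+1)). Partial fractions: Y = 5/s - 5/(s+1)

Final answer: y(t) = 5(1 - e^(-t))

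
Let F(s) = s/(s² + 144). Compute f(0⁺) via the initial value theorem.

f(0⁺) = lim_{s→∞} s·s/(s² + 144) = lim_{s→∞} s²/(s² + 144) = 1

Final answer: 1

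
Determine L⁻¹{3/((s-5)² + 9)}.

Form: b/((s-a)² + b²) → e^(at)sin(bt). With a=5, b=3

Final answer: e^(5t)·sin(3t)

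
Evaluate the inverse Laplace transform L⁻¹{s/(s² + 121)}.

L⁻¹{s/(s² + 121)} = cos(11t)

Final answer: cos(11t)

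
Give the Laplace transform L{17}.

L{17} = 17 · L{1} = 17/s

Final answer: 17/s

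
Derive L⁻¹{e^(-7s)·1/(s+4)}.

L⁻¹{1/(s+4)} = e^(-4t). By the time shift theorem, L⁻¹{e^(-as)F(s)} = u(t-a)f(t-a) with a=7, so L⁻¹{e^(-7s)·1/(s+4)} = u(t-7)·e^(-4(t-7))

Final answer: u(t-7)·e^(-4(t-7))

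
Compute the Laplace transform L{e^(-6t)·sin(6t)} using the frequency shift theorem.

Frequency shift: L{e^(at)f(t)} = F(s-a). L{e^(-6t)·sin(6t)} = 6/((s+6)² + 36)

Final answer: 6/((s+6)² + 36)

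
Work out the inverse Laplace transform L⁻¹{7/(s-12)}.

L⁻¹{1/(s-a)} = e^(at), so L⁻¹{1/(s-12)} = e^(12t), and L⁻¹{7/(s-12)} = 7·e^(12t)

Final answer: 7·e^(12t)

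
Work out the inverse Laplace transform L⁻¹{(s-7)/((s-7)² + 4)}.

Using frequency shift, L⁻¹{(s-7)/((s-7)² + 4)} = e^(7t)·cos(2t)

Final answer: e^(7t)·cos(2t)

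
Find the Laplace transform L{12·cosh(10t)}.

L{cosh(ωt)} = s/(s² - ω²), so L{cosh(10t)} = s/(s² - 100). Then L{12·cosh(10t)} = 12·s/(s² - 100) = 12s/(s² - 100)

Final answer: 12s/(s² - 100)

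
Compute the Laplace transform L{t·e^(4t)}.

L{t^n·e^(at)} = n!/(s-a)^(n+1), so L{t·e^(4t)} = 1/(s-4)^2

Final answer: 1/(s-4)^2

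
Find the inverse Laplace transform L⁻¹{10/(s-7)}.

L⁻¹{1/(s-a)} = e^(at), so L⁻¹{1/(s-7)} = e^(7t), and L⁻¹{10/(s-7)} = 10·e^(7t)

Final answer: 10·e^(7t)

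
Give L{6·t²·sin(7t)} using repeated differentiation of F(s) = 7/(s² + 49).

F(s) = 7/(s² + 49). F'(s) = -14s/(s² + 49)². F''(s) = -14(49 - 3s²)/(s² + 49)³ = (42s² - 686)/(s² + 49)³. So L{t²·sin(7t)} = (-1)² F''(s) = (42s² - 686)/(s² + 49)³. Then L{6·t²·sin(7t)} = 6·(42s² - 686)/(s² + 49)³ = (252s² - 4116)/(s² + 49)³

Final answer: (252s² - 4116)/(s² + 49)³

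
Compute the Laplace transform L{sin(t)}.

L{sin(ωt)} = ω/(s² + ω²), so L{sin(t)} = 1/(s² + 1)

Final answer: 1/(s² + 1)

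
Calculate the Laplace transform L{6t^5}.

L{6t^5} = 6 · L{t^5} = 6 · 120/s^6 = 720/s^6

Final answer: 720/s^6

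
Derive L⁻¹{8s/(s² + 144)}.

This is the form c·s/(s² + a²) with a = 12, c = 8. L⁻¹ = 8·cos(12t)

Final answer: 8·cos(12t)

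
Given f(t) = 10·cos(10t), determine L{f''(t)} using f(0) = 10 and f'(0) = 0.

F(s) = 10s/(s² + 100). L{f''(t)} = s²F(s) - sf(0) - f'(0) = 10s³/(s² + 100) - 10s = (10s³ - 10s(s² + 100))/(s² + 100) = -1000s/(s² + 100)

Final answer: -1000s/(s² + 100)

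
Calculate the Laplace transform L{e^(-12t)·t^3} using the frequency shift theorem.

L{e^(at)·t^n} = n!/(s-a)^(n+1), so L{e^(-12t)·t^3} = 6/(s+12)^4

Final answer: 6/(s+12)^4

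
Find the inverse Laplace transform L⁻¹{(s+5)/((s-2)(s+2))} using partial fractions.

Using partial fractions, f(t) = (7e^(2t) - 3e^(-2t))/4

Final answer: (7e^(2t) - 3e^(-2t))/4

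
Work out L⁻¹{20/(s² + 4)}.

This is the form c·a/(s² + a²) with a = 2, c = 10. L⁻¹ = 10·sin(2t)

Final answer: 10·sin(2t)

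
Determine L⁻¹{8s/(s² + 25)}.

This is the form c·s/(s² + a²) with a = 5, c = 8. L⁻¹ = 8·cos(5t)

Final answer: 8·cos(5t)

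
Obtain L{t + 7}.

L{t + 7} = L{t} + 7·L{1} = 1/s² + 7/s

Final answer: 1/s² + 7/s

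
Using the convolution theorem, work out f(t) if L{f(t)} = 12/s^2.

12/s^2 = (12/s)·(1/s) = L{12}·L{1}. By convolution, f(t) = 12*1 = ∫₀ᵗ 12·1 dτ = 12·t

Final answer: 12·t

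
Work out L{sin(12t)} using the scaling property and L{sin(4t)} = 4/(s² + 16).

Using L{f(at)} = (1/a)F(s/a) with a=3: L{sin(12t)} = (1/3) · 4/((s/3)² + 16) = (1/3) · 4·9/(s² + 144) = 12/(s² + 144)

Final answer: 12/(s² + 144)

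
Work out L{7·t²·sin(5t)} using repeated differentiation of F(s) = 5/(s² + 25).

F(s) = 5/(s² + 25). F'(s) = -10s/(s² + 25)². F''(s) = -10(25 - 3s²)/(s² + 25)³ = (30s² - 250)/(s² + 25)³. So L{t²·sin(5t)} = (-1)² F''(s) = (30s² - 250)/(s² + 25)³. Then L{7·t²·sin(5t)} = 7·(30s² - 250)/(s² + 25)³ = (210s² - 1750)/(s² + 25)³

Final answer: (210s² - 1750)/(s² + 25)³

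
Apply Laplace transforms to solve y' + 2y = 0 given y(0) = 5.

L{y'} + 2L{y} = 0. sY - 5 + 2Y = 0. Y(s+2) = 5. Y = 5/(s+2)

Final answer: y(t) = 5e^(-2t)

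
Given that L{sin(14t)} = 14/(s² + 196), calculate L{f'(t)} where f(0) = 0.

L{f'(t)} = s·F(s) - f(0) = s·14/(s² + 196) - 0 = 14s/(s² + 196)

Final answer: 14s/(s² + 196)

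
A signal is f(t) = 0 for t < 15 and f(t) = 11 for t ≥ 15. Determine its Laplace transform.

f(t) = 11·u(t-15). L{u(t-15)} = e^(-15s)/s, so L{f(t)} = 11·e^(-15s)/s

Final answer: 11·e^(-15s)/s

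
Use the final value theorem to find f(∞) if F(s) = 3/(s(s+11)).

f(∞) = lim_{s→0} s·3/(s(s+11)) = lim_{s→0} 3/(s+11) = 3/11 = 3/11

Final answer: 3/11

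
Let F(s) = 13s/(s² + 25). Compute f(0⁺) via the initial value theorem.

f(0⁺) = lim_{s→∞} s·13s/(s² + 25) = lim_{s→∞} 13s²/(s² + 25) = 13

Final answer: 13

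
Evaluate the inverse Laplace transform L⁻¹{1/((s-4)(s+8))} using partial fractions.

Decompose: A/(s-4) + B/(s+8). A = 1/12, B = -1/12. f(t) = (e^(4t) - e^(-8t))/12

Final answer: (e^(4t) - e^(-8t))/12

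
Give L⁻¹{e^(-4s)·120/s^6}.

L⁻¹{120/s^6} = t^5. By the time shift theorem, L⁻¹{e^(-as)F(s)} = u(t-a)f(t-a) with a=4, so L⁻¹{e^(-4s)·120/s^6} = u(t-4)·(t-4)^5

Final answer: u(t-4)·(t-4)^5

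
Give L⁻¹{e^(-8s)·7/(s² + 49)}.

L⁻¹{7/(s² + 49)} = sin(7t). By the time shift theorem, L⁻¹{e^(-as)F(s)} = u(t-a)f(t-a) with a=8, so L⁻¹{e^(-8s)·7/(s² + 49)} = u(t-8)·sin(7(t-8))

Final answer: u(t-8)·sin(7(t-8))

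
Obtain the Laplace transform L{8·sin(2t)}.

L{sin(ωt)} = ω/(s² + ω²), so L{sin(2t)} = 2/(s² + 4). Then L{8·sin(2t)} = 8·2/(s² + 4) = 16/(s² + 4)

Final answer: 16/(s² + 4)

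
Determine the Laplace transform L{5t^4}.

L{5t^4} = 5 · L{t^4} = 5 · 24/s^5 = 120/s^5

Final answer: 120/s^5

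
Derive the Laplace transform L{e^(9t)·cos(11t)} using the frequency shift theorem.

Frequency shift: L{e^(at)f(t)} = F(s-a). L{e^(9t)·cos(11t)} = (s-9)/((s-9)² + 121)

Final answer: (s-9)/((s-9)² + 121)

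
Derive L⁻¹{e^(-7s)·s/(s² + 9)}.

L⁻¹{s/(s² + 9)} = cos(3t). By the time shift theorem, L⁻¹{e^(-as)F(s)} = u(t-a)f(t-a) with a=7, so L⁻¹{e^(-7s)·s/(s² + 9)} = u(t-7)·cos(3(t-7))

Final answer: u(t-7)·cos(3(t-7))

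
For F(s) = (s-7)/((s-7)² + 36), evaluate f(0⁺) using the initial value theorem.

f(0⁺) = lim_{s→∞} sF(s) = lim_{s→∞} s(s-7)/((s-7)² + 36) = 1

Final answer: 1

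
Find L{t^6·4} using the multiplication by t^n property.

L{4} = 4/s. d^1/ds^1[1/s] = -1/s². d^2/ds^2[1/s] = 2/s^3. d^3/ds^3[1/s] = -6/s^4. d^4/ds^4[1/s] = 24/s^5. d^5/ds^5[1/s] = -120/s^6. d^6/ds^6[1/s] = 720/s^7. So L{t^6} = (-1)^{6}·720/s^7 = 720/s^7. Then L{t^6·4} = 4·720/s^7 = 2880/s^7

Final answer: 2880/s^7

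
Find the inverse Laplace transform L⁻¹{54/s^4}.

L⁻¹{n!/s^(n+1)} = t^n with n=3. So L⁻¹{6/s^4} = t^3, and L⁻¹{54/s^4} = (54/6)·t^3 = 9·t^3

Final answer: 9·t^3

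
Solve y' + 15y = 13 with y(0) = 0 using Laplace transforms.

sY + 15Y = 13/s. Y = 13/(s(s+15)). Partial fractions: Y = 13/15/s - 13/15/(s+15)

Final answer: y(t) = 13/15(1 - e^(-15t))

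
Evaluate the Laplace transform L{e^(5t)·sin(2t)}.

L{e^(at)·sin(ωt)} = ω/((s-a)² + ω²), so L{e^(5t)·sin(2t)} = 2/((s-5)² + 4)

Final answer: 2/((s-5)² + 4)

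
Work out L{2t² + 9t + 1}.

L{2t² + 9t + 1} = 2·2/s³ + 9/s² + 1/s = 4/s³ + 9/s² + 1/s

Final answer: 4/s³ + 9/s² + 1/s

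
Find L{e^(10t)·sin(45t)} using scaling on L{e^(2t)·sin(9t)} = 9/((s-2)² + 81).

Scaling with a=5: L{e^(10t)·sin(45t)} = (1/5) · 9/((s/5-2)² + 81). Simplifying: 45/((s-10)² + 2025)

Final answer: 45/((s-10)² + 2025)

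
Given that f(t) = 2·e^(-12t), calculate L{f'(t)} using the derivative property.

f(0) = 2, F(s) = 2/(s+12). L{f'(t)} = s·F(s) - f(0) = 2s/(s+12) - 2 = (2s - 2(s+12))/(s+12) = -24/(s+12)

Final answer: -24/(s+12)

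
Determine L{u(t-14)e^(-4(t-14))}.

u(t-a)f(t-a) with f(t)=e^(-4t). L{e^(-4t)} = 1/(s+4). By time shift: e^(-14s)/(s+4)

Final answer: e^(-14s)/(s+4)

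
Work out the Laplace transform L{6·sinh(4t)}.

L{sinh(ωt)} = ω/(s² - ω²), so L{sinh(4t)} = 4/(s² - 16). Then L{6·sinh(4t)} = 6·4/(s² - 16) = 24/(s² - 16)

Final answer: 24/(s² - 16)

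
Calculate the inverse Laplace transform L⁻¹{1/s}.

L⁻¹{c/s} = c, so L⁻¹{1/s} = 1

Final answer: 1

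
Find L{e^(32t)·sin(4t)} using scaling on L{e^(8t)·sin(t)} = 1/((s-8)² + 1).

Scaling with a=4: L{e^(32t)·sin(4t)} = (1/4) · 1/((s/4-8)² + 1). Simplifying: 4/((s-32)² + 16)

Final answer: 4/((s-32)² + 16)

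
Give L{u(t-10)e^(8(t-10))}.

u(t-a)f(t-a) with f(t)=e^(8t). L{e^(8t)} = 1/(s-8). By time shift: e^(-10s)/(s-8)

Final answer: e^(-10s)/(s-8)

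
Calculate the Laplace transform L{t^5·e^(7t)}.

L{t^n·e^(at)} = n!/(s-a)^(n+1), so L{t^5·e^(7t)} = 120/(s-7)^6

Final answer: 120/(s-7)^6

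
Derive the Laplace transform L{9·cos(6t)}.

L{cos(ωt)} = s/(s² + ω²), so L{cos(6t)} = s/(s² + 36). Then L{9·cos(6t)} = 9·s/(s² + 36) = 9s/(s² + 36)

Final answer: 9s/(s² + 36)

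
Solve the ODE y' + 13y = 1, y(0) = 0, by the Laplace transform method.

sY + 13Y = 1/s. Y = 1/(s(s+13)). Partial fractions: Y = 1/13/s - 1/13/(s+13)

Final answer: y(t) = 1/13(1 - e^(-13t))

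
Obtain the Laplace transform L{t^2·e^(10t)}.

L{t^n·e^(at)} = n!/(s-a)^(n+1), so L{t^2·e^(10t)} = 2/(s-10)^3

Final answer: 2/(s-10)^3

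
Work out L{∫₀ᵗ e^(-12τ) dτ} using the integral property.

L{∫₀ᵗ f(τ)dτ} = F(s)/s with F(s) = 1/(s+12), so L{∫₀ᵗ e^(-12τ) dτ} = 1/(s(s+12))

Final answer: 1/(s(s+12))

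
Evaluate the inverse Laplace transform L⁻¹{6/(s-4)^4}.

L⁻¹{n!/(s-a)^(n+1)} = t^n·e^(at), so L⁻¹{6/(s-4)^4} = t^3·e^(4t)

Final answer: t^3·e^(4t)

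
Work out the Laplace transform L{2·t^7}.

L{t^n} = n!/s^(n+1), so L{t^7} = 5040/s^8. Then L{2·t^7} = 2·5040/s^8 = 10080/s^8

Final answer: 10080/s^8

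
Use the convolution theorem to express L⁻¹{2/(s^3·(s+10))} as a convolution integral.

2/(s^3·(s+10)) = (2/s^3)·(1/(s+10)) = L{t^2}·L{e^(-10t)}. So f(t) = t^2*e^(-10t) = ∫₀ᵗ τ^2·e^(-10(t-τ)) dτ

Final answer: ∫₀ᵗ τ^2·e^(-10(t-τ)) dτ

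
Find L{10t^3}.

L{t^n} = n!/s^(n+1). So L{10t^3} = 10·3!/s^4 = 60/s^4

Final answer: 60/s^4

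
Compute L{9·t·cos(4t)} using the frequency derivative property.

L{cos(4t)} = s/(s² + 16). Derivative: d/ds[s/(s² + 16)] = [(s² + 16) - s·2s]/(s² + 16)² = (16 - s²)/(s² + 16)². So L{t·cos(4t)} = -F'(s) = (s² - 16)/(s² + 16)². Then L{9·t·cos(4t)} = 9·(s² - 16)/(s² + 16)²

Final answer: 9·(s² - 16)/(s² + 16)²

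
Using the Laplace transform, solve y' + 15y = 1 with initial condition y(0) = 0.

sY + 15Y = 1/s. Y = 1/(s(s+15)). Partial fractions: Y = 1/15/s - 1/15/(s+15)

Final answer: y(t) = 1/15(1 - e^(-15t))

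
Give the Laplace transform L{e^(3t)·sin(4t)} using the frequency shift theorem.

Frequency shift: L{e^(at)f(t)} = F(s-a). L{e^(3t)·sin(4t)} = 4/((s-3)² + 16)

Final answer: 4/((s-3)² + 16)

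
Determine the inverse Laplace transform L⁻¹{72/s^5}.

L⁻¹{n!/s^(n+1)} = t^n with n=4. So L⁻¹{24/s^5} = t^4, and L⁻¹{72/s^5} = (72/24)·t^4 = 3·t^4

Final answer: 3·t^4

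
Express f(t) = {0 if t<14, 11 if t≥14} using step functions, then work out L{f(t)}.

f(t) = 11·u(t-14). L{u(t-14)} = e^(-14s)/s, so L{f(t)} = 11·e^(-14s)/s

Final answer: 11·e^(-14s)/s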